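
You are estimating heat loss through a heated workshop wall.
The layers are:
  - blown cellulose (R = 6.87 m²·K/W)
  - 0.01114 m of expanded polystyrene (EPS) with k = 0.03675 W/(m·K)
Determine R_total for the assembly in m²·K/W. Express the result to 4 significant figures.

7.173 m²·K/W

0.01114/0.03675 = 0.30313
R_total = 6.87 + 0.30313 = 7.1731 m²·K/W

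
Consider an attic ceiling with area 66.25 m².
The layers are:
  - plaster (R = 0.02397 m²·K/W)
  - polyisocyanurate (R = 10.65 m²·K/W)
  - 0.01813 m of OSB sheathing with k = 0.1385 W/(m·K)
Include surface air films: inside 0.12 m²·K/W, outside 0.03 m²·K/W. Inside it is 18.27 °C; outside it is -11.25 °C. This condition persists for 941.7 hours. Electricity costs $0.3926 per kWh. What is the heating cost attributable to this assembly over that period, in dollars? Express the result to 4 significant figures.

0.01813/0.1385 = 0.1309
R_total = 0.12 + 0.02397 + 10.65 + 0.1309 + 0.03 = 10.955 m²·K/W
Q = 66.25 × (18.27 − (-11.25)) / 10.955 = 178.52 W
E = 178.52 W × 941.7 h / 1000 = 168.12 kWh
Cost = 168.12 × 0.3926 = $66.002

66.00 dollars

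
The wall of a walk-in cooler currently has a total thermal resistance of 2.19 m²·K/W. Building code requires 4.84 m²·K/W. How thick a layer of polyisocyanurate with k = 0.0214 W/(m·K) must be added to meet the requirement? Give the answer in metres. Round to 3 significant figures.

0.0567 m

ΔR = 4.84 − 2.19 = 2.65 m²·K/W
L = ΔR × k = 2.65 × 0.0214 = 0.05671 m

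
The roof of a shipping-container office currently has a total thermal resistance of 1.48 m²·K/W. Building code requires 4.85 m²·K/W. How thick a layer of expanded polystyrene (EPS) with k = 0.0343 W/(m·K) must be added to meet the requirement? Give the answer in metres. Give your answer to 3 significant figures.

0.116 m

ΔR = 4.85 − 1.48 = 3.37 m²·K/W
L = ΔR × k = 3.37 × 0.0343 = 0.1156 m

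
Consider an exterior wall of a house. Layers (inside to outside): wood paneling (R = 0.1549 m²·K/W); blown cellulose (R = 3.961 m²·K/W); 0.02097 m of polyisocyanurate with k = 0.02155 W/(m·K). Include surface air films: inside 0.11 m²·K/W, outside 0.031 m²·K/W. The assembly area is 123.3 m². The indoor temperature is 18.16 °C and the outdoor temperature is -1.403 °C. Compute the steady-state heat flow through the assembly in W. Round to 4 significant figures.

0.02097/0.02155 = 0.97309
R_total = 0.11 + 0.1549 + 3.961 + 0.97309 + 0.031 = 5.23 m²·K/W
Q = A·ΔT/R = 123.3 × (18.16 − (-1.403)) / 5.23 = 461.21 W

461.2 W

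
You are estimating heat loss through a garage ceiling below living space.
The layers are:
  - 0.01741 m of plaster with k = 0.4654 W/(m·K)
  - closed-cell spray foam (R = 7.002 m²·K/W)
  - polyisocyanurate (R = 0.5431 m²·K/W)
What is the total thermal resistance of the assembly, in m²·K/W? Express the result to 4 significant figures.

0.01741/0.4654 = 0.037409
R_total = 0.037409 + 7.002 + 0.5431 = 7.5825 m²·K/W

7.583 m²·K/W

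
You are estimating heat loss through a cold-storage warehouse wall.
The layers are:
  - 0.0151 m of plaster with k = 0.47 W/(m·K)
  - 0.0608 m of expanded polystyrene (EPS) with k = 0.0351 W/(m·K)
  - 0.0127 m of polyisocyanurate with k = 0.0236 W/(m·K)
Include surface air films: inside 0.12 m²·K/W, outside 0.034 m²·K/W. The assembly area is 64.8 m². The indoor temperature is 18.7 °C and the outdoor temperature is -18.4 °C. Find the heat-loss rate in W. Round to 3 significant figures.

979 W

0.0151/0.47 = 0.03213
0.0608/0.0351 = 1.732
0.0127/0.0236 = 0.5381
R_total = 0.12 + 0.03213 + 1.732 + 0.5381 + 0.034 = 2.456 m²·K/W
Q = A·ΔT/R = 64.8 × (18.7 − (-18.4)) / 2.456 = 978.7 W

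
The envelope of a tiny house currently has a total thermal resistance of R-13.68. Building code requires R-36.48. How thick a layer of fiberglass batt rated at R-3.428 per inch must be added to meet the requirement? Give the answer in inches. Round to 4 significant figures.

6.651 in

ΔR = 36.48 − 13.68 = 22.8 ft²·°F·h/BTU
L = ΔR / (R/in) = 22.8/3.428 = 6.6511 in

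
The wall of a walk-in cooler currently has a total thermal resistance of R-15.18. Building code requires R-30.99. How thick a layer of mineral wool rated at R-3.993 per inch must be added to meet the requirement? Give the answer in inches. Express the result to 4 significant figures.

ΔR = 30.99 − 15.18 = 15.81 ft²·°F·h/BTU
L = ΔR / (R/in) = 15.81/3.993 = 3.9594 in

3.959 in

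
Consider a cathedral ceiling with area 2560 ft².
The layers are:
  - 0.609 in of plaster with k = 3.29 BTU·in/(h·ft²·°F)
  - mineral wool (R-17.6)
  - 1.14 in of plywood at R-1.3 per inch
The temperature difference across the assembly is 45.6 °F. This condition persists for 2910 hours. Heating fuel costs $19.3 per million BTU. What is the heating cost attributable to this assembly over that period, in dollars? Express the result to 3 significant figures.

340 dollars

0.609/3.29 = 0.1851
1.14 × 1.3 = 1.482
R_total = 0.1851 + 17.6 + 1.482 = 19.27 ft²·°F·h/BTU
Q = 2560 × 45.6 / 19.27 = 6059 BTU/h
E = 6059 × 2910 = 17630000 BTU
Cost = 17630000/10⁶ × 19.3 = $340.3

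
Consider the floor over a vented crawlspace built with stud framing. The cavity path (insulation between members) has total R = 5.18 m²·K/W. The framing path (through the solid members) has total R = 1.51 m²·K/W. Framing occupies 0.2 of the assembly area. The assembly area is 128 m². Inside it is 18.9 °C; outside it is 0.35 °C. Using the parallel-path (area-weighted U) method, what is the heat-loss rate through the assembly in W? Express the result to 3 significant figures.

681 W

U_eff = 0.8/5.18 + 0.2/1.51 = 0.1544 + 0.1325 = 0.2869
R_eff = 1/U_eff = 3.486 m²·K/W
Q = 128 × (18.9 − 0.35) / 3.486 = 681.2 W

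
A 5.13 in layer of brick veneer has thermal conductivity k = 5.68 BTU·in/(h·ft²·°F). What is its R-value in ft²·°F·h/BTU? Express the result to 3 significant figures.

R = L/k = 5.13/5.68 = 0.9032 ft²·°F·h/BTU

0.903 ft²·°F·h/BTU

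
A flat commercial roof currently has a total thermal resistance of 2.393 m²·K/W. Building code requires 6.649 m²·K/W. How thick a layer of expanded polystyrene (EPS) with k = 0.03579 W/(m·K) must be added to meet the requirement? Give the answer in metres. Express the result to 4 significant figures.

0.1523 m

ΔR = 6.649 − 2.393 = 4.256 m²·K/W
L = ΔR × k = 4.256 × 0.03579 = 0.15232 m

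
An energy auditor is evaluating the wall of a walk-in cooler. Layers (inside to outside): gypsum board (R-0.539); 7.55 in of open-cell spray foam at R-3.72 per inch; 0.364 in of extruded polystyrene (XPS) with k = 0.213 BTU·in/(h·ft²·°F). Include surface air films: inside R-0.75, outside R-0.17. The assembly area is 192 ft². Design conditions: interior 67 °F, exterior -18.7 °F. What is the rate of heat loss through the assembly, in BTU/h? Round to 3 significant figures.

526 BTU/h

7.55 × 3.72 = 28.09
0.364/0.213 = 1.709
R_total = 0.75 + 0.539 + 28.09 + 1.709 + 0.17 = 31.25 ft²·°F·h/BTU
Q = A·ΔT/R = 192 × (67 − (-18.7)) / 31.25 = 526.5 BTU/h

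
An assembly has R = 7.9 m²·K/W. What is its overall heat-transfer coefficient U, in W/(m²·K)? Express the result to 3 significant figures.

0.127 W/(m²·K)

U = 1/R = 1/7.9 = 0.1266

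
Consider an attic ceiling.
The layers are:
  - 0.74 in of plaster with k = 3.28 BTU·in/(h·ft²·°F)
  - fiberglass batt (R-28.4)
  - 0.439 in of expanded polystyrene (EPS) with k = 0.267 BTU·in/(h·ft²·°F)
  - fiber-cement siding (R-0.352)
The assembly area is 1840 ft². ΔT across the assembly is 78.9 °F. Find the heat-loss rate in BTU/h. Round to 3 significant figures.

0.74/3.28 = 0.2256
0.439/0.267 = 1.644
R_total = 0.2256 + 28.4 + 1.644 + 0.352 = 30.62 ft²·°F·h/BTU
Q = A·ΔT/R = 1840 × 78.9 / 30.62 = 4741 BTU/h

4740 BTU/h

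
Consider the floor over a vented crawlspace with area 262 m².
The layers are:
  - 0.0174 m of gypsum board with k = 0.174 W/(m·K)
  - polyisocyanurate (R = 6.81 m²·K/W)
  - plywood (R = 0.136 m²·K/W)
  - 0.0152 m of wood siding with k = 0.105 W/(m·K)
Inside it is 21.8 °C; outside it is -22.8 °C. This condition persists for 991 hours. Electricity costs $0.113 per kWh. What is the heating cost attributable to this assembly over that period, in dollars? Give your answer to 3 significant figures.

0.0174/0.174 = 0.1
0.0152/0.105 = 0.1448
R_total = 0.1 + 6.81 + 0.136 + 0.1448 = 7.191 m²·K/W
Q = 262 × (21.8 − (-22.8)) / 7.191 = 1625 W
E = 1625 W × 991 h / 1000 = 1610 kWh
Cost = 1610 × 0.113 = $182

182 dollars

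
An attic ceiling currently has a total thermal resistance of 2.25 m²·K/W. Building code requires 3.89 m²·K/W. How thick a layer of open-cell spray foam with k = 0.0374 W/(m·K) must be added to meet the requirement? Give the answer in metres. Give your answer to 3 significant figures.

ΔR = 3.89 − 2.25 = 1.64 m²·K/W
L = ΔR × k = 1.64 × 0.0374 = 0.06134 m

0.0613 m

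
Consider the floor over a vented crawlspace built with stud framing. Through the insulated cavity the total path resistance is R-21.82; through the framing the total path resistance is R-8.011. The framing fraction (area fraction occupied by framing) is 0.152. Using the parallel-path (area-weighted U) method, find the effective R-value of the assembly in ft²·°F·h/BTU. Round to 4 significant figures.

U_eff = 0.848/21.82 + 0.152/8.011 = 0.038863 + 0.018974 = 0.057837
R_eff = 1/U_eff = 17.29 ft²·°F·h/BTU

17.29 ft²·°F·h/BTU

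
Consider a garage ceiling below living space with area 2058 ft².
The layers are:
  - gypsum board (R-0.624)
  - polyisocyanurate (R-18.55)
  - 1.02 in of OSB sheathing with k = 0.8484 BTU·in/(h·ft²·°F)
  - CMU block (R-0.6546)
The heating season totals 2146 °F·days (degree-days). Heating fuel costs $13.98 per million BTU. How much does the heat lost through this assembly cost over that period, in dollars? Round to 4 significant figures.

70.46 dollars

1.02/0.8484 = 1.2023
R_total = 0.624 + 18.55 + 1.2023 + 0.6546 = 21.031 ft²·°F·h/BTU
E = A × HDD × 24 / R = 2058 × 2146 × 24 / 21.031 = 5040000 BTU
Cost = 5040000/10⁶ × 13.98 = $70.459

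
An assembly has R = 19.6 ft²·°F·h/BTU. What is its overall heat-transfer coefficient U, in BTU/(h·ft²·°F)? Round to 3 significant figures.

U = 1/R = 1/19.6 = 0.05102

0.0510 BTU/(h·ft²·°F)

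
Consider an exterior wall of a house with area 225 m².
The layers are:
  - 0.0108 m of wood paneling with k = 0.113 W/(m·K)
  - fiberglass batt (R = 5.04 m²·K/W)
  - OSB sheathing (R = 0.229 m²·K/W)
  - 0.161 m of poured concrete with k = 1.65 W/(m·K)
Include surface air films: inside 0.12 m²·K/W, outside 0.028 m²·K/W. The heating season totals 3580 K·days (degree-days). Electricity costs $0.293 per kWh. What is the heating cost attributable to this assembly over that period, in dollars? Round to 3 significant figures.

0.0108/0.113 = 0.09558
0.161/1.65 = 0.09758
R_total = 0.12 + 0.09558 + 5.04 + 0.229 + 0.09758 + 0.028 = 5.61 m²·K/W
E = A × HDD × 24 / R / 1000 = 225 × 3580 × 24 / 5.61 / 1000 = 3446 kWh
Cost = 3446 × 0.293 = $1010

1010 dollars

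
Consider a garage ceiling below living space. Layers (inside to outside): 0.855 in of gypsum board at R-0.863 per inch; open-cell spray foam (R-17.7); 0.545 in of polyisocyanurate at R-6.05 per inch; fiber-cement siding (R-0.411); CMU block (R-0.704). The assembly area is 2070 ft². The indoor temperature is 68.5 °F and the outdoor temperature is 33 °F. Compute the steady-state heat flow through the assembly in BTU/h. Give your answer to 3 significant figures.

0.855 × 0.863 = 0.7379
0.545 × 6.05 = 3.297
R_total = 0.7379 + 17.7 + 3.297 + 0.411 + 0.704 = 22.85 ft²·°F·h/BTU
Q = A·ΔT/R = 2070 × (68.5 − 33) / 22.85 = 3216 BTU/h

3220 BTU/h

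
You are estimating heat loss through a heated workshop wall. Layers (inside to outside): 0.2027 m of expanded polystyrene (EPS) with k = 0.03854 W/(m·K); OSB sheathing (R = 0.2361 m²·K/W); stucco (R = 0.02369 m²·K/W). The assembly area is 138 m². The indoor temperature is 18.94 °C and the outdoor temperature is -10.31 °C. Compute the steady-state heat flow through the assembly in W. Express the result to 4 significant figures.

731.3 W

0.2027/0.03854 = 5.2595
R_total = 5.2595 + 0.2361 + 0.02369 = 5.5193 m²·K/W
Q = A·ΔT/R = 138 × (18.94 − (-10.31)) / 5.5193 = 731.35 W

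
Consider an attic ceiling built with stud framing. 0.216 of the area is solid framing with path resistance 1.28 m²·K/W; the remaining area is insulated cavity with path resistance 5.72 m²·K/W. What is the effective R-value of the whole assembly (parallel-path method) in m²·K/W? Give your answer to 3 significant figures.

U_eff = 0.784/5.72 + 0.216/1.28 = 0.1371 + 0.1687 = 0.3058
R_eff = 1/U_eff = 3.27 m²·K/W

3.27 m²·K/W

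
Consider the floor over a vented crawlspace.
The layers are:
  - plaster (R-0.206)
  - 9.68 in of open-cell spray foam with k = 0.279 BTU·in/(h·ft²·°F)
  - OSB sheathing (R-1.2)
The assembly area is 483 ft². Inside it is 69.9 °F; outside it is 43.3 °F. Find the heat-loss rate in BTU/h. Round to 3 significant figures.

9.68/0.279 = 34.7
R_total = 0.206 + 34.7 + 1.2 = 36.1 ft²·°F·h/BTU
Q = A·ΔT/R = 483 × (69.9 − 43.3) / 36.1 = 355.9 BTU/h

356 BTU/h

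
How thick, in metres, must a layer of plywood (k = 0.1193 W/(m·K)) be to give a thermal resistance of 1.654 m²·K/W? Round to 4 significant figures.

0.1973 m

L = R·k = 1.654 × 0.1193 = 0.19732 m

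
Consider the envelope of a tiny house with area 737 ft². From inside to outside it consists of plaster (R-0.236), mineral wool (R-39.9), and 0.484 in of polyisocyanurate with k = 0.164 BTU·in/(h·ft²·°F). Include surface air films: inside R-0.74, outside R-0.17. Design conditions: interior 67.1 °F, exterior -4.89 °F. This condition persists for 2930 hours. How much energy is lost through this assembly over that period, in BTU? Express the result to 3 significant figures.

0.484/0.164 = 2.951
R_total = 0.74 + 0.236 + 39.9 + 2.951 + 0.17 = 44 ft²·°F·h/BTU
Q = 737 × (67.1 − (-4.89)) / 44 = 1206 BTU/h
E = 1206 × 2930 = 3533000 BTU

3530000 BTU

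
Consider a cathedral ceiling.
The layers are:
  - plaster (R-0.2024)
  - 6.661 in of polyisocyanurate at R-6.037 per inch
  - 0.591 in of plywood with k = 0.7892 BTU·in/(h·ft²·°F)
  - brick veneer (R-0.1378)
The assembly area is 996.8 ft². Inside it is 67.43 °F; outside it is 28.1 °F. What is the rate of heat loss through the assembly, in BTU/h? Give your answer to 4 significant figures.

949.2 BTU/h

6.661 × 6.037 = 40.212
0.591/0.7892 = 0.74886
R_total = 0.2024 + 40.212 + 0.74886 + 0.1378 = 41.302 ft²·°F·h/BTU
Q = A·ΔT/R = 996.8 × (67.43 − 28.1) / 41.302 = 949.22 BTU/h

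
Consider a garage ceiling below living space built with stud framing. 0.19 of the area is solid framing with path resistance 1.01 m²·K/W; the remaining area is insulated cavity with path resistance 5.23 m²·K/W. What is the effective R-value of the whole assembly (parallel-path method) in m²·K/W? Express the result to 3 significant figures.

2.92 m²·K/W

U_eff = 0.81/5.23 + 0.19/1.01 = 0.1549 + 0.1881 = 0.343
R_eff = 1/U_eff = 2.915 m²·K/W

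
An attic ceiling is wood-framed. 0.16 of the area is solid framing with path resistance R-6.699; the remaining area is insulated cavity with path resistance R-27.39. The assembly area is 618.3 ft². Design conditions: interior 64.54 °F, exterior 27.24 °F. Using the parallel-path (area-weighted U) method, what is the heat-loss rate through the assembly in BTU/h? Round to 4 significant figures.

U_eff = 0.84/27.39 + 0.16/6.699 = 0.030668 + 0.023884 = 0.054552
R_eff = 1/U_eff = 18.331 ft²·°F·h/BTU
Q = 618.3 × (64.54 − 27.24) / 18.331 = 1258.1 BTU/h

1258 BTU/h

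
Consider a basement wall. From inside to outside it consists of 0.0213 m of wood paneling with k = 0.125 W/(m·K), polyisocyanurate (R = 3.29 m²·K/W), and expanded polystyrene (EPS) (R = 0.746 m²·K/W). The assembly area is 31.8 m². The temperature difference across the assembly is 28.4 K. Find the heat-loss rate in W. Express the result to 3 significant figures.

0.0213/0.125 = 0.1704
R_total = 0.1704 + 3.29 + 0.746 = 4.206 m²·K/W
Q = A·ΔT/R = 31.8 × 28.4 / 4.206 = 214.7 W

215 W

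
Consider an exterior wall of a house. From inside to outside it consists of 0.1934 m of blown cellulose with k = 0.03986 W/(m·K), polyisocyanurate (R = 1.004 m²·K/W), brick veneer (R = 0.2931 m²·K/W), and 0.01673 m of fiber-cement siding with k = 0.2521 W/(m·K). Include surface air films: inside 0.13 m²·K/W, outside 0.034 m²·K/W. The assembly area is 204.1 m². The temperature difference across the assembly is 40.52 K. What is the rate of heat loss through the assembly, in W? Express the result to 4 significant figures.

1296 W

0.1934/0.03986 = 4.852
0.01673/0.2521 = 0.066363
R_total = 0.13 + 4.852 + 1.004 + 0.2931 + 0.066363 + 0.034 = 6.3794 m²·K/W
Q = A·ΔT/R = 204.1 × 40.52 / 6.3794 = 1296.4 W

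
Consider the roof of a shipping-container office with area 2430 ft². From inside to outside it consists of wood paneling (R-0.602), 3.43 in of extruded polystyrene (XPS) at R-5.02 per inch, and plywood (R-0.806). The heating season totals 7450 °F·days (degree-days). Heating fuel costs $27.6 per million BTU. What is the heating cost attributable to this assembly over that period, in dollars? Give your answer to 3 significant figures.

644 dollars

3.43 × 5.02 = 17.22
R_total = 0.602 + 17.22 + 0.806 = 18.63 ft²·°F·h/BTU
E = A × HDD × 24 / R = 2430 × 7450 × 24 / 18.63 = 23330000 BTU
Cost = 23330000/10⁶ × 27.6 = $643.8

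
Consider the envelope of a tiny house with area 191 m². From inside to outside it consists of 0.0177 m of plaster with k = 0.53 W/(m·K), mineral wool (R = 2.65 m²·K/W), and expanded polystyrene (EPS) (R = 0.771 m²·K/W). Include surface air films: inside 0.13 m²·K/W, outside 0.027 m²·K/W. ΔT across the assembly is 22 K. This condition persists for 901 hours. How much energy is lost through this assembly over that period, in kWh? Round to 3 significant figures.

0.0177/0.53 = 0.0334
R_total = 0.13 + 0.0334 + 2.65 + 0.771 + 0.027 = 3.611 m²·K/W
Q = 191 × 22 / 3.611 = 1164 W
E = 1164 W × 901 h / 1000 = 1048 kWh

1050 kWh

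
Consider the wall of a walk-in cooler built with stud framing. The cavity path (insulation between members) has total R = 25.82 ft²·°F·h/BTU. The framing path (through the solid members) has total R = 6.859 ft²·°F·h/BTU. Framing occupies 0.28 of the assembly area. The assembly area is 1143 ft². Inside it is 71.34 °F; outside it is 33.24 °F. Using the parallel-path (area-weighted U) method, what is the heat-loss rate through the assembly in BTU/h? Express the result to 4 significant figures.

U_eff = 0.72/25.82 + 0.28/6.859 = 0.027885 + 0.040822 = 0.068708
R_eff = 1/U_eff = 14.554 ft²·°F·h/BTU
Q = 1143 × (71.34 − 33.24) / 14.554 = 2992.1 BTU/h

2992 BTU/h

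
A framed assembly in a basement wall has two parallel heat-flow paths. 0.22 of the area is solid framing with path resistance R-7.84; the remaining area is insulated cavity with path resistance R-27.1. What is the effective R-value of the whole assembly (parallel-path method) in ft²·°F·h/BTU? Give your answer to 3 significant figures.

17.6 ft²·°F·h/BTU

U_eff = 0.78/27.1 + 0.22/7.84 = 0.02878 + 0.02806 = 0.05684
R_eff = 1/U_eff = 17.59 ft²·°F·h/BTU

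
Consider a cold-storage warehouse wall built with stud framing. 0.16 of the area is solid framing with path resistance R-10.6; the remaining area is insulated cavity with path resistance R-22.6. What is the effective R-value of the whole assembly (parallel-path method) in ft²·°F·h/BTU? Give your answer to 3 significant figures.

U_eff = 0.84/22.6 + 0.16/10.6 = 0.03717 + 0.01509 = 0.05226
R_eff = 1/U_eff = 19.13 ft²·°F·h/BTU

19.1 ft²·°F·h/BTU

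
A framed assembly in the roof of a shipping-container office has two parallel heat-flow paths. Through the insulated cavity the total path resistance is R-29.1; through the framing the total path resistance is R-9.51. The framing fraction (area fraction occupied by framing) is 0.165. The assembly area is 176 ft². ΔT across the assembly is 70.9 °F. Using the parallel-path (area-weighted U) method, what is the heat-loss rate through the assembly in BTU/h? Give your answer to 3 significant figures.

575 BTU/h

U_eff = 0.835/29.1 + 0.165/9.51 = 0.02869 + 0.01735 = 0.04604
R_eff = 1/U_eff = 21.72 ft²·°F·h/BTU
Q = 176 × 70.9 / 21.72 = 574.6 BTU/h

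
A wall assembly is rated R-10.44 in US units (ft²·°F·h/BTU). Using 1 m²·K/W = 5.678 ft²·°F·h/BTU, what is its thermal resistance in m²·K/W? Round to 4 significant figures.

R_SI = 10.44/5.678 = 1.8387

1.839 m²·K/W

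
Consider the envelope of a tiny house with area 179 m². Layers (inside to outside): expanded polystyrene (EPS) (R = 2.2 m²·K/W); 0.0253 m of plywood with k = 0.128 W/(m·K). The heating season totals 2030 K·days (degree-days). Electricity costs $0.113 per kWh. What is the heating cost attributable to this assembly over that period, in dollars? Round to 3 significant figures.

0.0253/0.128 = 0.1977
R_total = 2.2 + 0.1977 = 2.398 m²·K/W
E = A × HDD × 24 / R / 1000 = 179 × 2030 × 24 / 2.398 / 1000 = 3637 kWh
Cost = 3637 × 0.113 = $411

411 dollars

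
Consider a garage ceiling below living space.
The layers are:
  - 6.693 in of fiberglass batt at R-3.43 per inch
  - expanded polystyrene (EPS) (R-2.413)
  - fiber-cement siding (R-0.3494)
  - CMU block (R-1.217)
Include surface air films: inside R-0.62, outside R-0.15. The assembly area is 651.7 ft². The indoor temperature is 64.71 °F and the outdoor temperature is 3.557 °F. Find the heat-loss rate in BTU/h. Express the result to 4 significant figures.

6.693 × 3.43 = 22.957
R_total = 0.62 + 22.957 + 2.413 + 0.3494 + 1.217 + 0.15 = 27.706 ft²·°F·h/BTU
Q = A·ΔT/R = 651.7 × (64.71 − 3.557) / 27.706 = 1438.4 BTU/h

1438 BTU/h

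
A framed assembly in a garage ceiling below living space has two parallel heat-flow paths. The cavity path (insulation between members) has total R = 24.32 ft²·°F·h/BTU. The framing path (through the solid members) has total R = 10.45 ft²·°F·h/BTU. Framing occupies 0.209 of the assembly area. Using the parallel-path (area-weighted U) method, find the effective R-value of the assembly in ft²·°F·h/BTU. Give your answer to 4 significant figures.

U_eff = 0.791/24.32 + 0.209/10.45 = 0.032525 + 0.02 = 0.052525
R_eff = 1/U_eff = 19.039 ft²·°F·h/BTU

19.04 ft²·°F·h/BTU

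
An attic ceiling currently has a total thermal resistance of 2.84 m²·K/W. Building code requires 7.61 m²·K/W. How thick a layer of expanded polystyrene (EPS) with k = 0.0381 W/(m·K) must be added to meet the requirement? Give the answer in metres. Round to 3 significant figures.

0.182 m

ΔR = 7.61 − 2.84 = 4.77 m²·K/W
L = ΔR × k = 4.77 × 0.0381 = 0.1817 m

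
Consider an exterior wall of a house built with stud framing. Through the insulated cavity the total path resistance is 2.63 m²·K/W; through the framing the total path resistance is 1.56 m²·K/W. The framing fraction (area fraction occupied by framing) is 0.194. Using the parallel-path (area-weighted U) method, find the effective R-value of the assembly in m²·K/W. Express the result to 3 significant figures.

2.32 m²·K/W

U_eff = 0.806/2.63 + 0.194/1.56 = 0.3065 + 0.1244 = 0.4308
R_eff = 1/U_eff = 2.321 m²·K/W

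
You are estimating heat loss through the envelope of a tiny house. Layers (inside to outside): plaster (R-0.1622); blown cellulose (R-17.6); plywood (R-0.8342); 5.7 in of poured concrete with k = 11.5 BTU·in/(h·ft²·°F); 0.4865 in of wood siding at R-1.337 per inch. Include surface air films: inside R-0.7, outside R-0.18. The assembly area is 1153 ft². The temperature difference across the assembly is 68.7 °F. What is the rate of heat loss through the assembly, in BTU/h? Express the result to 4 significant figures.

3841 BTU/h

5.7/11.5 = 0.49565
0.4865 × 1.337 = 0.65045
R_total = 0.7 + 0.1622 + 17.6 + 0.8342 + 0.49565 + 0.65045 + 0.18 = 20.623 ft²·°F·h/BTU
Q = A·ΔT/R = 1153 × 68.7 / 20.623 = 3841 BTU/h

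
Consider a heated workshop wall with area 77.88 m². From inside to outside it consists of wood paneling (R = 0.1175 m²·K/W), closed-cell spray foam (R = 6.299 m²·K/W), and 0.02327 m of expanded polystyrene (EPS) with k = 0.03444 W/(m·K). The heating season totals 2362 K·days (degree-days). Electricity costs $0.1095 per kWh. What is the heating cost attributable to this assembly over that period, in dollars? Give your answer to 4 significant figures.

68.16 dollars

0.02327/0.03444 = 0.67567
R_total = 0.1175 + 6.299 + 0.67567 = 7.0922 m²·K/W
E = A × HDD × 24 / R / 1000 = 77.88 × 2362 × 24 / 7.0922 / 1000 = 622.5 kWh
Cost = 622.5 × 0.1095 = $68.164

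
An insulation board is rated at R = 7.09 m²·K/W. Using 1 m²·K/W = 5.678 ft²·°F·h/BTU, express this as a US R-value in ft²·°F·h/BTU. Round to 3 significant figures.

40.3 ft²·°F·h/BTU

R_US = 7.09 × 5.678 = 40.26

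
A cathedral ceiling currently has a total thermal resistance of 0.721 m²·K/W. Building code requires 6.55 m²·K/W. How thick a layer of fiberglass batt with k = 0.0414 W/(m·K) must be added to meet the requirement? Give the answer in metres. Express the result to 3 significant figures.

ΔR = 6.55 − 0.721 = 5.829 m²·K/W
L = ΔR × k = 5.829 × 0.0414 = 0.2413 m

0.241 m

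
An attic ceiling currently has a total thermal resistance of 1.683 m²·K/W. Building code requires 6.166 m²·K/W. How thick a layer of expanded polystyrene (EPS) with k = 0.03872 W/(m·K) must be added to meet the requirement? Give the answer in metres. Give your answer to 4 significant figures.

0.1736 m

ΔR = 6.166 − 1.683 = 4.483 m²·K/W
L = ΔR × k = 4.483 × 0.03872 = 0.17358 m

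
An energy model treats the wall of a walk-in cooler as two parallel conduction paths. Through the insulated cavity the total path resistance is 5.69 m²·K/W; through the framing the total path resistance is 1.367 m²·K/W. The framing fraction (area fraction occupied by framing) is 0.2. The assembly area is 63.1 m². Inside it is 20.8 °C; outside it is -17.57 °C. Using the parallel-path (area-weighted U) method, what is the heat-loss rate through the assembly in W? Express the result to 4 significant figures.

694.6 W

U_eff = 0.8/5.69 + 0.2/1.367 = 0.1406 + 0.14631 = 0.2869
R_eff = 1/U_eff = 3.4855 m²·K/W
Q = 63.1 × (20.8 − (-17.57)) / 3.4855 = 694.64 W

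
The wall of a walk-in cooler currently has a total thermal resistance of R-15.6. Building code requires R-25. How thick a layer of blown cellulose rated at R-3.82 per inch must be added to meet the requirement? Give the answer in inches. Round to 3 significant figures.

2.46 in

ΔR = 25 − 15.6 = 9.4 ft²·°F·h/BTU
L = ΔR / (R/in) = 9.4/3.82 = 2.461 in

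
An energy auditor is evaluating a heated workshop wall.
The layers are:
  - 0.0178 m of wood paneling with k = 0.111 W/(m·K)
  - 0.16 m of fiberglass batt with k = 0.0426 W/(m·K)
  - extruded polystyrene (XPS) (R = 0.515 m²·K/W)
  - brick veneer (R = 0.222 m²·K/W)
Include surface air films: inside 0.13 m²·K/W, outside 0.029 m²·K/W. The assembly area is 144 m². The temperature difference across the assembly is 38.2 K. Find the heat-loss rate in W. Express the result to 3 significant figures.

1140 W

0.0178/0.111 = 0.1604
0.16/0.0426 = 3.756
R_total = 0.13 + 0.1604 + 3.756 + 0.515 + 0.222 + 0.029 = 4.812 m²·K/W
Q = A·ΔT/R = 144 × 38.2 / 4.812 = 1143 W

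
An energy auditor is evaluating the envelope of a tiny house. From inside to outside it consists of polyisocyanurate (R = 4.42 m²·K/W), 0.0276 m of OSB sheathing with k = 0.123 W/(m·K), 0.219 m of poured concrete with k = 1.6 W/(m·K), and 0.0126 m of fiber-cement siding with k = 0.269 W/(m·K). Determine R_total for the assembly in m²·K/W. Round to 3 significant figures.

0.0276/0.123 = 0.2244
0.219/1.6 = 0.1369
0.0126/0.269 = 0.04684
R_total = 4.42 + 0.2244 + 0.1369 + 0.04684 = 4.828 m²·K/W

4.83 m²·K/W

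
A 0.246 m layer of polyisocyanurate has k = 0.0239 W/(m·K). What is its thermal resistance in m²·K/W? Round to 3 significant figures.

10.3 m²·K/W

R = L/k = 0.246/0.0239 = 10.29 m²·K/W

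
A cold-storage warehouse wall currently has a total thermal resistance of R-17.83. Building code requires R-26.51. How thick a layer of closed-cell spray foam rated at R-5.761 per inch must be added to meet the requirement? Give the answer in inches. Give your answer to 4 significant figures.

1.507 in

ΔR = 26.51 − 17.83 = 8.68 ft²·°F·h/BTU
L = ΔR / (R/in) = 8.68/5.761 = 1.5067 in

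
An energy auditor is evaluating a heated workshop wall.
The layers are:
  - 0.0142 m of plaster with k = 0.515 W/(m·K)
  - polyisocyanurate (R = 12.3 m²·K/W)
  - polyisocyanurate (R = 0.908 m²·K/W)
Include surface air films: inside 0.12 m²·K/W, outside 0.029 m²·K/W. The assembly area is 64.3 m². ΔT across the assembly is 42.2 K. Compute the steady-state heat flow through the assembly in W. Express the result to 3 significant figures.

0.0142/0.515 = 0.02757
R_total = 0.12 + 0.02757 + 12.3 + 0.908 + 0.029 = 13.38 m²·K/W
Q = A·ΔT/R = 64.3 × 42.2 / 13.38 = 202.7 W

203 W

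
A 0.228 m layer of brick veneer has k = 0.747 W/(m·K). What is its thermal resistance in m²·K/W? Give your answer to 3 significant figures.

R = L/k = 0.228/0.747 = 0.3052 m²·K/W

0.305 m²·K/W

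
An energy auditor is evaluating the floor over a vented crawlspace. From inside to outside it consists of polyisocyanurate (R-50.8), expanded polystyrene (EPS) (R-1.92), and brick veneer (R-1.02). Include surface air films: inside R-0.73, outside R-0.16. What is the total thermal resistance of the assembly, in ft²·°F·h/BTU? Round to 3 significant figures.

54.6 ft²·°F·h/BTU

R_total = 0.73 + 50.8 + 1.92 + 1.02 + 0.16 = 54.63 ft²·°F·h/BTU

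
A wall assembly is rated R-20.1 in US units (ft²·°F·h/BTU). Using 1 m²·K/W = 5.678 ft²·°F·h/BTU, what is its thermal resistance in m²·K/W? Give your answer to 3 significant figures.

3.54 m²·K/W

R_SI = 20.1/5.678 = 3.54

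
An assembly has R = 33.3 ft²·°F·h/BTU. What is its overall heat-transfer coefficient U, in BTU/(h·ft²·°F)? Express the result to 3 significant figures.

U = 1/R = 1/33.3 = 0.03003

0.0300 BTU/(h·ft²·°F)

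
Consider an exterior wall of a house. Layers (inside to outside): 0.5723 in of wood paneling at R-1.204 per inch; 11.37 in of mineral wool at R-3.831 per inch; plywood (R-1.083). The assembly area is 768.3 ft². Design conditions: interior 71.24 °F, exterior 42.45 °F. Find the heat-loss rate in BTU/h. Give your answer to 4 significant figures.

0.5723 × 1.204 = 0.68905
11.37 × 3.831 = 43.558
R_total = 0.68905 + 43.558 + 1.083 = 45.331 ft²·°F·h/BTU
Q = A·ΔT/R = 768.3 × (71.24 − 42.45) / 45.331 = 487.96 BTU/h

488.0 BTU/h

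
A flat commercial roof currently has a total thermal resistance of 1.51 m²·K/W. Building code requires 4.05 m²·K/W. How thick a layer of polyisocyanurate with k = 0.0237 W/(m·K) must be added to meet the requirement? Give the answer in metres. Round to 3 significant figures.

0.0602 m

ΔR = 4.05 − 1.51 = 2.54 m²·K/W
L = ΔR × k = 2.54 × 0.0237 = 0.0602 m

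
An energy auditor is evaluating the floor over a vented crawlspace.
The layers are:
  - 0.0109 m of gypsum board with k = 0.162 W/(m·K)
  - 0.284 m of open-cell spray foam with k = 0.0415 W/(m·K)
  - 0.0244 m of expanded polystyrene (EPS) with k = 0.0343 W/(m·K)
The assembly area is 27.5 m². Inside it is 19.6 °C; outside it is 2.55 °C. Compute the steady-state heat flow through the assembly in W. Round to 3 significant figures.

0.0109/0.162 = 0.06728
0.284/0.0415 = 6.843
0.0244/0.0343 = 0.7114
R_total = 0.06728 + 6.843 + 0.7114 = 7.622 m²·K/W
Q = A·ΔT/R = 27.5 × (19.6 − 2.55) / 7.622 = 61.52 W

61.5 W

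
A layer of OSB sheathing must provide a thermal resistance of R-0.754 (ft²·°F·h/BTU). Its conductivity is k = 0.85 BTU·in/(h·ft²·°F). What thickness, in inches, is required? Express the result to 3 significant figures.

0.641 in

L = R × k = 0.754 × 0.85 = 0.6409 in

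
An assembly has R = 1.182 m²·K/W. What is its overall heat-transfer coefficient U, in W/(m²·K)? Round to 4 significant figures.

U = 1/R = 1/1.182 = 0.84602

0.8460 W/(m²·K)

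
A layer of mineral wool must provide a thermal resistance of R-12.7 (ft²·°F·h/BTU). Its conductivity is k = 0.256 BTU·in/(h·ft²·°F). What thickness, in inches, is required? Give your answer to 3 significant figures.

L = R × k = 12.7 × 0.256 = 3.251 in

3.25 in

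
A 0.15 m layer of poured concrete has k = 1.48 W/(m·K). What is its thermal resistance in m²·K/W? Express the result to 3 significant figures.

0.101 m²·K/W

R = L/k = 0.15/1.48 = 0.1014 m²·K/W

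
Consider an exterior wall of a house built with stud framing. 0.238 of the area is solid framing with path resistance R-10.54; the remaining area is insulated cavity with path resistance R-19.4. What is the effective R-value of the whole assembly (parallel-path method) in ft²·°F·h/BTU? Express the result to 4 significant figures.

16.17 ft²·°F·h/BTU

U_eff = 0.762/19.4 + 0.238/10.54 = 0.039278 + 0.022581 = 0.061859
R_eff = 1/U_eff = 16.166 ft²·°F·h/BTU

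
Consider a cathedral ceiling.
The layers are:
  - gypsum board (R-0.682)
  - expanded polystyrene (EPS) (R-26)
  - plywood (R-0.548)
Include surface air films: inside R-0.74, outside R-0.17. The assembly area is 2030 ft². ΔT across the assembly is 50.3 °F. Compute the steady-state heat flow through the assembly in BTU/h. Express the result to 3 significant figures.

3630 BTU/h

R_total = 0.74 + 0.682 + 26 + 0.548 + 0.17 = 28.14 ft²·°F·h/BTU
Q = A·ΔT/R = 2030 × 50.3 / 28.14 = 3629 BTU/h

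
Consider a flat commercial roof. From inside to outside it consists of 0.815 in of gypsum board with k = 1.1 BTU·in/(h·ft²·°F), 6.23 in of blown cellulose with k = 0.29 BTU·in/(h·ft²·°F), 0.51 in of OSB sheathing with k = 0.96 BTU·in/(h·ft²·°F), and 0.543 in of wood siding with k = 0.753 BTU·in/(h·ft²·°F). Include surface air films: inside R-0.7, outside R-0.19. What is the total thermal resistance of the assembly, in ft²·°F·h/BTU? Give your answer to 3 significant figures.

24.4 ft²·°F·h/BTU

0.815/1.1 = 0.7409
6.23/0.29 = 21.48
0.51/0.96 = 0.5312
0.543/0.753 = 0.7211
R_total = 0.7 + 0.7409 + 21.48 + 0.5312 + 0.7211 + 0.19 = 24.37 ft²·°F·h/BTU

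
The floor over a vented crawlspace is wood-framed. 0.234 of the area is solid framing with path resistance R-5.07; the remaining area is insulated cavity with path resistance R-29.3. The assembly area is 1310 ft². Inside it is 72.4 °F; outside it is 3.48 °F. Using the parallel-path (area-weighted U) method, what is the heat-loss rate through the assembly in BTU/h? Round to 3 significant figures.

U_eff = 0.766/29.3 + 0.234/5.07 = 0.02614 + 0.04615 = 0.0723
R_eff = 1/U_eff = 13.83 ft²·°F·h/BTU
Q = 1310 × (72.4 − 3.48) / 13.83 = 6527 BTU/h

6530 BTU/h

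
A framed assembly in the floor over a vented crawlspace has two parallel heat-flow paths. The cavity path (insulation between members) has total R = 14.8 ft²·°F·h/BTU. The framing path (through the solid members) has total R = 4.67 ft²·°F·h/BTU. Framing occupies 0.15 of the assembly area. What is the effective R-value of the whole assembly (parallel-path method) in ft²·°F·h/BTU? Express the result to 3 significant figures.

11.2 ft²·°F·h/BTU

U_eff = 0.85/14.8 + 0.15/4.67 = 0.05743 + 0.03212 = 0.08955
R_eff = 1/U_eff = 11.17 ft²·°F·h/BTU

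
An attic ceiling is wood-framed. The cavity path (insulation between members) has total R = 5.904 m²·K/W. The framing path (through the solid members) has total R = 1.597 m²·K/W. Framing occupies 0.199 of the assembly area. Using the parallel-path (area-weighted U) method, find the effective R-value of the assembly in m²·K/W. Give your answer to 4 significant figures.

U_eff = 0.801/5.904 + 0.199/1.597 = 0.13567 + 0.12461 = 0.26028
R_eff = 1/U_eff = 3.842 m²·K/W

3.842 m²·K/W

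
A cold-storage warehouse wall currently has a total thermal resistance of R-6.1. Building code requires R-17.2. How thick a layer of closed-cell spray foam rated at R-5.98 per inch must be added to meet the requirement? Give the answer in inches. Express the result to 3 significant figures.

ΔR = 17.2 − 6.1 = 11.1 ft²·°F·h/BTU
L = ΔR / (R/in) = 11.1/5.98 = 1.856 in

1.86 in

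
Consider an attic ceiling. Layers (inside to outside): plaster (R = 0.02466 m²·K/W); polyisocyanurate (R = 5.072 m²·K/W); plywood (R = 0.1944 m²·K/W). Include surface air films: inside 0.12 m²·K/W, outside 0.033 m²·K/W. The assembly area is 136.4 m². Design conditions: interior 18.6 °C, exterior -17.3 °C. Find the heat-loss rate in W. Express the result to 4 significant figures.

899.5 W

R_total = 0.12 + 0.02466 + 5.072 + 0.1944 + 0.033 = 5.4441 m²·K/W
Q = A·ΔT/R = 136.4 × (18.6 − (-17.3)) / 5.4441 = 899.47 W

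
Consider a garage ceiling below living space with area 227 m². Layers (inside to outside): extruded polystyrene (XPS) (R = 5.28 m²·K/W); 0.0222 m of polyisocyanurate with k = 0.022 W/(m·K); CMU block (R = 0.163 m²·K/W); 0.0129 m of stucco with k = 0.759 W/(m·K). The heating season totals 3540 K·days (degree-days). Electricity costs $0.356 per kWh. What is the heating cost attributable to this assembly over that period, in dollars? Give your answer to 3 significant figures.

0.0222/0.022 = 1.009
0.0129/0.759 = 0.017
R_total = 5.28 + 1.009 + 0.163 + 0.017 = 6.469 m²·K/W
E = A × HDD × 24 / R / 1000 = 227 × 3540 × 24 / 6.469 / 1000 = 2981 kWh
Cost = 2981 × 0.356 = $1061

1060 dollars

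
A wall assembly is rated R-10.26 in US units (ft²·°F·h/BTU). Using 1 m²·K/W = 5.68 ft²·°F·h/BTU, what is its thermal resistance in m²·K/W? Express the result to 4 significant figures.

1.806 m²·K/W

R_SI = 10.26/5.68 = 1.8063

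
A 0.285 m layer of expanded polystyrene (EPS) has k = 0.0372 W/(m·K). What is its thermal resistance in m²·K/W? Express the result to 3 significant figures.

R = L/k = 0.285/0.0372 = 7.661 m²·K/W

7.66 m²·K/W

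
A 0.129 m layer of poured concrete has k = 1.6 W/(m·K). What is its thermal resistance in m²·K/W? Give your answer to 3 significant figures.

0.0806 m²·K/W

R = L/k = 0.129/1.6 = 0.08063 m²·K/W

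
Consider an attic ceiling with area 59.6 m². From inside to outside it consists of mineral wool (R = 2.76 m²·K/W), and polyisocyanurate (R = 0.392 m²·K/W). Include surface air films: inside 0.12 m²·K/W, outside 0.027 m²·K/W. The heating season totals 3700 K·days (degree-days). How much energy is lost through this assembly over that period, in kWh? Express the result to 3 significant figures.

R_total = 0.12 + 2.76 + 0.392 + 0.027 = 3.299 m²·K/W
E = A × HDD × 24 / R / 1000 = 59.6 × 3700 × 24 / 3.299 / 1000 = 1604 kWh

1600 kWh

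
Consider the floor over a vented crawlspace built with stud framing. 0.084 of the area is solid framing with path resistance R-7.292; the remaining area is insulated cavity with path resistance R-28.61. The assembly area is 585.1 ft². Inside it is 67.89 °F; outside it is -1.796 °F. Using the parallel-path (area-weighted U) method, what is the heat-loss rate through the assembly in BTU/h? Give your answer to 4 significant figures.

1775 BTU/h

U_eff = 0.916/28.61 + 0.084/7.292 = 0.032017 + 0.011519 = 0.043536
R_eff = 1/U_eff = 22.969 ft²·°F·h/BTU
Q = 585.1 × (67.89 − (-1.796)) / 22.969 = 1775.1 BTU/h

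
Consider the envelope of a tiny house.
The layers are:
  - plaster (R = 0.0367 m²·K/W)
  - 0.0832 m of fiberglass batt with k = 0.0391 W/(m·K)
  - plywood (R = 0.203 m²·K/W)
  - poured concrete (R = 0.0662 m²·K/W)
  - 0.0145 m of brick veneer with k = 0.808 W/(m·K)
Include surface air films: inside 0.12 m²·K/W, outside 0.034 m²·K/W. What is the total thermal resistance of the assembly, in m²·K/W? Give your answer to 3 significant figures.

0.0832/0.0391 = 2.128
0.0145/0.808 = 0.01795
R_total = 0.12 + 0.0367 + 2.128 + 0.203 + 0.0662 + 0.01795 + 0.034 = 2.606 m²·K/W

2.61 m²·K/W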